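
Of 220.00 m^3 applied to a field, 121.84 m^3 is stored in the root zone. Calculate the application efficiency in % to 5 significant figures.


Approach: apply the application efficiency ratio, Ea = (stored/applied)*100.
Ea = (121.84/220.00)*100 = 55.382 %
Therefore the application efficiency = 55.382 %.


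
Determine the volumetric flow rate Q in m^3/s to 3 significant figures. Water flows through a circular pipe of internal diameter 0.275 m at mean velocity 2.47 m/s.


Approach: apply the continuity equation for pipe flow, Q = A * v with A = pi*(D/2)^2.
A = pi*(0.275/2)^2 = 0.059396 m^2
Q = 0.059396 * 2.47 = 0.147 m^3/s
Therefore the volumetric flow rate Q = 0.147 m^3/s.


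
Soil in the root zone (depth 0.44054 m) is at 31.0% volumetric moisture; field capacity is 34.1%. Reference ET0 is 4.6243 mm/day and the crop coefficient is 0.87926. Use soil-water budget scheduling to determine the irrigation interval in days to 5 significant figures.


Approach: apply soil-water budget scheduling, SMD = (FC-theta)/100*depth*1000; ETc = ET0*Kc; interval = SMD/ETc.
Step 1 — soil moisture deficit:
  SMD = (34.1 - 31.0)/100 * 0.44054 * 1000 = 13.65674 mm
Step 2 — daily crop ET (ETc = ET0*Kc):
  ETc = 4.6243 * 0.87926 = 4.065962 mm/day
Step 3 — irrigation interval (SMD/ETc):
  interval = 13.65674 / 4.065962 = 3.3588 days
Therefore the irrigation interval = 3.3588 days.


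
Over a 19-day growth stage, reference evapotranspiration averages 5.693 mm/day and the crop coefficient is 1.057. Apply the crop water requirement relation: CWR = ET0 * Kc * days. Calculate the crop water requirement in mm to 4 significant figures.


CWR = 5.693 * 1.057 * 19 = 114.3 mm
Therefore the crop water requirement = 114.3 mm.


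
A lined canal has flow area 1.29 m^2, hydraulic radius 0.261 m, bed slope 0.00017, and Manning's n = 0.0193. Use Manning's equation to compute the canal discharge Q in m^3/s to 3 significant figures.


Approach: apply Manning's equation, Q = (1/n)*A*R^(2/3)*S^(1/2).
Q = (1/0.0193) * 1.29 * 0.261^(2/3) * 0.00017^(1/2) = 0.356 m^3/s
Therefore the canal discharge Q = 0.356 m^3/s.


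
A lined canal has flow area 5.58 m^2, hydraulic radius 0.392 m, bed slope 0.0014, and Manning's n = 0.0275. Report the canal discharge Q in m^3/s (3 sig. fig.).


Approach: apply Manning's equation, Q = (1/n)*A*R^(2/3)*S^(1/2).
Q = (1/0.0275) * 5.58 * 0.392^(2/3) * 0.0014^(1/2) = 4.07 m^3/s
Therefore the canal discharge Q = 4.07 m^3/s.


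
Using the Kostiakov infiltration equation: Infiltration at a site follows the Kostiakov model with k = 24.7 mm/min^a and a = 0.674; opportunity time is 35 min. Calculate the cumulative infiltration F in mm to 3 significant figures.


Approach: apply the Kostiakov infiltration equation, F = k*t^a.
F = 24.7 * 35^0.674 = 271 mm
Therefore the cumulative infiltration F = 271 mm.


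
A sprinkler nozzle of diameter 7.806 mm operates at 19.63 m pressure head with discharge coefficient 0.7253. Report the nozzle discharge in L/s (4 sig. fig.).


Approach: apply the orifice equation, Q = Cd*A*sqrt(2*g*h), A = pi*(d/2)^2.
A = pi*(7.806e-3/2)^2 = 4.78572e-05 m^2
Q = 0.7253 * 4.78572e-05 * sqrt(2*9.81*19.63) * 1000 = 0.6812 L/s
Therefore the nozzle discharge = 0.6812 L/s.


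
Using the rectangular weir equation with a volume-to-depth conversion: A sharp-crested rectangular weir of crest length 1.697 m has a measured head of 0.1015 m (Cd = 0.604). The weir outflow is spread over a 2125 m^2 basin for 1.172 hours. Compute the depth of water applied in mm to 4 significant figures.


Approach: apply the rectangular weir equation with a volume-to-depth conversion, Q = (2/3)*Cd*L*sqrt(2g)*H^1.5; d = Q*t/A * 1000.
Step 1 — weir discharge:
  Q = (2/3)*0.604*1.697*sqrt(2*9.81)*0.1015^1.5 = 0.0978760 m^3/s
Step 2 — volume: V = 0.0978760 * 1.172*3600 = 412.958 m^3
Step 3 — depth: d = V/A * 1000 = 412.958/2125 * 1000 = 194.3 mm
Therefore the depth of water applied = 194.3 mm.


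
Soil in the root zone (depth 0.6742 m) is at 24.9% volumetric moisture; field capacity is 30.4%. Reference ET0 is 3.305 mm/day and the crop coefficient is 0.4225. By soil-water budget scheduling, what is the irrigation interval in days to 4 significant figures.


Approach: apply soil-water budget scheduling, SMD = (FC-theta)/100*depth*1000; ETc = ET0*Kc; interval = SMD/ETc.
Step 1 — soil moisture deficit:
  SMD = (30.4 - 24.9)/100 * 0.6742 * 1000 = 37.0810 mm
Step 2 — daily crop ET (ETc = ET0*Kc):
  ETc = 3.305 * 0.4225 = 1.39636 mm/day
Step 3 — irrigation interval (SMD/ETc):
  interval = 37.0810 / 1.39636 = 26.56 days
Therefore the irrigation interval = 26.56 days.


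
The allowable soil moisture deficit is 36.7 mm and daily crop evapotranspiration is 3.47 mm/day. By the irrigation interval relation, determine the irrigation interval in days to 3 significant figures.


Approach: apply the irrigation interval relation, interval = SMD / ETc.
interval = 36.7 / 3.47 = 10.6 days
Therefore the irrigation interval = 10.6 days.


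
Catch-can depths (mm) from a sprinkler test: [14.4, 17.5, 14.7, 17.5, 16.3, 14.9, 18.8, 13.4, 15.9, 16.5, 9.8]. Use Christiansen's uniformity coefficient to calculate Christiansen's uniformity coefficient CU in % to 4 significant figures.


Approach: apply Christiansen's uniformity coefficient, CU = (1 - mean_abs_deviation/mean)*100.
mean = 15.4273 mm
mean |d_i - mean| = 1.80661 mm
CU = (1 - 1.80661/15.4273)*100 = 88.29 %
Therefore Christiansen's uniformity coefficient CU = 88.29 %.


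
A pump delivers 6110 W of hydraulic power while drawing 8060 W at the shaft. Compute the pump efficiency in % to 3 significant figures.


Approach: apply the efficiency ratio, eta = (P_out/P_in)*100.
eta = (6110 / 8060) * 100 = 75.8 %
Therefore the pump efficiency = 75.8 %.


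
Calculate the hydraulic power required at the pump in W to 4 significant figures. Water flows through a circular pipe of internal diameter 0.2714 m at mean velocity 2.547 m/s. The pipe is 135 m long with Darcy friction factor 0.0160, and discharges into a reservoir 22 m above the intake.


Approach: apply continuity + Darcy-Weisbach + hydraulic power, Q = A*v; hf = f*(L/D)*(v^2/(2g)); H = static + hf; P = rho*g*Q*H.
Step 1 — flow rate (continuity, Q = A*v):
  A = pi*(0.2714/2)^2 = 0.0578508 m^2
  Q = 0.0578508 * 2.547 = 0.147346 m^3/s
Step 2 — friction head loss (Darcy-Weisbach):
  hf = 0.0160 * (135/0.2714) * (2.547^2 / (2*9.81))
  hf = 2.63150 m
Step 3 — total head: H = 22 + 2.63150 = 24.6315 m
Step 4 — hydraulic power (P = rho*g*Q*H):
  P = 1000 * 9.81 * 0.147346 * 24.6315 = 35600 W
Therefore the hydraulic power required at the pump = 35600 W.


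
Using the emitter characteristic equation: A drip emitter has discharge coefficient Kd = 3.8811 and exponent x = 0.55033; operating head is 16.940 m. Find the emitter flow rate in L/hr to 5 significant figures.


Approach: apply the emitter characteristic equation, q = Kd * h^x.
q = 3.8811 * 16.940^0.55033 = 18.419 L/hr
Therefore the emitter flow rate = 18.419 L/hr.


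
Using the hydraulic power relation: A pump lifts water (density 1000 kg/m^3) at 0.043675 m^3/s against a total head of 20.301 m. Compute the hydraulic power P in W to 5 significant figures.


Approach: apply the hydraulic power relation, P = rho*g*Q*H.
P = 1000 * 9.81 * 0.043675 * 20.301 = 8698.0 W
Therefore the hydraulic power P = 8698.0 W.


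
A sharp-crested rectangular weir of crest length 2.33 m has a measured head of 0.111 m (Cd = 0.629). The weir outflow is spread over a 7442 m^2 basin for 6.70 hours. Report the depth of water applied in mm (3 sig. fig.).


Approach: apply the rectangular weir equation with a volume-to-depth conversion, Q = (2/3)*Cd*L*sqrt(2g)*H^1.5; d = Q*t/A * 1000.
Step 1 — weir discharge:
  Q = (2/3)*0.629*2.33*sqrt(2*9.81)*0.111^1.5 = 0.16005 m^3/s
Step 2 — volume: V = 0.16005 * 6.70*3600 = 3860.3 m^3
Step 3 — depth: d = V/A * 1000 = 3860.3/7442 * 1000 = 519 mm
Therefore the depth of water applied = 519 mm.


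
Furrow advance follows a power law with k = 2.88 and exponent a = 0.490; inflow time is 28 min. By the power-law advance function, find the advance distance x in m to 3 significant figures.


Approach: apply the power-law advance function, x = k*t^a.
x = 2.88 * 28^0.490 = 14.7 m
Therefore the advance distance x = 14.7 m.


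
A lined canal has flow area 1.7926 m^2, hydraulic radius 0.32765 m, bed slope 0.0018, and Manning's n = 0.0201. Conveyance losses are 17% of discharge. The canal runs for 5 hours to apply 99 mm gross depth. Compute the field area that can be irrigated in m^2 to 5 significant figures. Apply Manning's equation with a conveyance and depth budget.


Approach: apply Manning's equation with a conveyance and depth budget, Q = (1/n)*A*R^(2/3)*S^(1/2); Q_field = Q*(1-loss); Area = Q_field*t/(d/1000).
Step 1 — canal discharge (Manning's equation):
  Q = (1/0.0201) * 1.7926 * 0.32765^(2/3) * 0.0018^(1/2) = 1.798306 m^3/s
Step 2 — delivered flow: Q_field = 1.798306*(1 - 17/100) = 1.492594 m^3/s
Step 3 — volume delivered: V = 1.492594 * 5*3600 = 26866.70 m^3
Step 4 — area served: A = V / (depth/1000) = 26866.70 / 0.099 = 271380 m^2
Therefore the field area that can be irrigated = 271380 m^2.


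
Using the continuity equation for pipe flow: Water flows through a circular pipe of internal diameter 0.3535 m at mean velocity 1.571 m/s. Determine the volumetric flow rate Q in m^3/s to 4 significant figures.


Approach: apply the continuity equation for pipe flow, Q = A * v with A = pi*(D/2)^2.
A = pi*(0.3535/2)^2 = 0.0981451 m^2
Q = 0.0981451 * 1.571 = 0.1542 m^3/s
Therefore the volumetric flow rate Q = 0.1542 m^3/s.


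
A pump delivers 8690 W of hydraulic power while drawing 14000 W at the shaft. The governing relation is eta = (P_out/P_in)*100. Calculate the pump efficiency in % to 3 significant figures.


eta = (8690 / 14000) * 100 = 62.1 %
Therefore the pump efficiency = 62.1 %.


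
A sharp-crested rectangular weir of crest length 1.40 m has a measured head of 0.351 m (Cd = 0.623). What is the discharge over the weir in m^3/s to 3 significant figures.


Approach: apply the rectangular weir equation, Q = (2/3)*Cd*L*sqrt(2g)*H^1.5.
Q = (2/3)*0.623*1.40*sqrt(2*9.81)*0.351^1.5 = 0.536 m^3/s
Therefore the discharge over the weir = 0.536 m^3/s.


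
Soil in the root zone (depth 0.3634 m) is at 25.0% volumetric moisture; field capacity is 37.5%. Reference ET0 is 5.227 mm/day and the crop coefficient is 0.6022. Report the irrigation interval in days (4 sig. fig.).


Approach: apply soil-water budget scheduling, SMD = (FC-theta)/100*depth*1000; ETc = ET0*Kc; interval = SMD/ETc.
Step 1 — soil moisture deficit:
  SMD = (37.5 - 25.0)/100 * 0.3634 * 1000 = 45.4250 mm
Step 2 — daily crop ET (ETc = ET0*Kc):
  ETc = 5.227 * 0.6022 = 3.14770 mm/day
Step 3 — irrigation interval (SMD/ETc):
  interval = 45.4250 / 3.14770 = 14.43 days
Therefore the irrigation interval = 14.43 days.


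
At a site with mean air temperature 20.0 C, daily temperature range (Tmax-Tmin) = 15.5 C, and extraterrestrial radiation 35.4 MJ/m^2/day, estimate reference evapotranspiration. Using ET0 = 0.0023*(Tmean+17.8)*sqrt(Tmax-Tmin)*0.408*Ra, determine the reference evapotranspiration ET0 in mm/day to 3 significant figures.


ET0 = 0.0023*(20.0+17.8)*sqrt(15.5)*0.408*35.4 = 4.94 mm/day
Therefore the reference evapotranspiration ET0 = 4.94 mm/day.


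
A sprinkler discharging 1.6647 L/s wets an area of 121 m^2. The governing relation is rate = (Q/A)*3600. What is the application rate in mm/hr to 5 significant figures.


rate = (1.6647 / 121) * 3600 = 49.528 mm/hr
Therefore the application rate = 49.528 mm/hr.


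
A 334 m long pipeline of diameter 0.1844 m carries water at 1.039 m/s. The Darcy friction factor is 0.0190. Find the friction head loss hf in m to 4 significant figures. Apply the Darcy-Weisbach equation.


Approach: apply the Darcy-Weisbach equation, hf = f*(L/D)*(v^2/(2g)).
hf = 0.0190 * (334/0.1844) * (1.039^2 / (2*9.81))
hf = 1.894 m
Therefore the friction head loss hf = 1.894 m.


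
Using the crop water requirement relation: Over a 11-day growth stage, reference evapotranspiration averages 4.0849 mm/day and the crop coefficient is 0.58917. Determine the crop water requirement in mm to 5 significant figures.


Approach: apply the crop water requirement relation, CWR = ET0 * Kc * days.
CWR = 4.0849 * 0.58917 * 11 = 26.474 mm
Therefore the crop water requirement = 26.474 mm.


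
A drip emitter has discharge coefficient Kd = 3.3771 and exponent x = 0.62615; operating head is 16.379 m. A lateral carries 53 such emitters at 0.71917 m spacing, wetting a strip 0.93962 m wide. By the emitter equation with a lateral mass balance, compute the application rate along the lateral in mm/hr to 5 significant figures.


Approach: apply the emitter equation with a lateral mass balance, q = Kd*h^x; Q = n*q; rate = Q/(n*spacing*width).
Step 1 — single emitter flow (q = Kd*h^x):
  q = 3.3771 * 16.379^0.62615 = 19.44778 L/hr
Step 2 — total lateral flow: Q = 53 * 19.44778 = 1030.732 L/hr
Step 3 — wetted area: A = 53 * 0.71917 * 0.93962 = 35.81457 m^2
Step 4 — application rate: Q/A = 1030.732/35.81457 = 28.780 mm/hr
Therefore the application rate along the lateral = 28.780 mm/hr.


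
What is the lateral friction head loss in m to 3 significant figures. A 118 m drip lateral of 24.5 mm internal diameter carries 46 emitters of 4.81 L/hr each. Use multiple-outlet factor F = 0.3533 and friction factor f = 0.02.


Approach: apply Darcy-Weisbach with the multiple-outlet F-factor, Q = n*q/(3600*1000) m^3/s; v = Q/A; hf = F*f*(L/D)*(v^2/(2g)).
Q = 46*4.81/(3600*1000) = 6.1461e-05 m^3/s
A = pi*(24.5e-3/2)^2 = 4.7144e-04 m^2, so v = Q/A = 0.13037 m/s
hf = 0.3533*0.02*(118/0.0245)*(0.13037^2/(2*9.81)) = 0.0295 m
Therefore the lateral friction head loss = 0.0295 m.


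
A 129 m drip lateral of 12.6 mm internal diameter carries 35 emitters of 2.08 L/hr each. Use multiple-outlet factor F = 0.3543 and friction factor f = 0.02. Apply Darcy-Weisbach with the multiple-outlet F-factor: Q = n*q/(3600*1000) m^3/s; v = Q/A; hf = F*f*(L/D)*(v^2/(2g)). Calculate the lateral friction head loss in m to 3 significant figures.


Q = 35*2.08/(3600*1000) = 2.0222e-05 m^3/s
A = pi*(12.6e-3/2)^2 = 1.2469e-04 m^2, so v = Q/A = 0.16218 m/s
hf = 0.3543*0.02*(129/0.0126)*(0.16218^2/(2*9.81)) = 0.0973 m
Therefore the lateral friction head loss = 0.0973 m.


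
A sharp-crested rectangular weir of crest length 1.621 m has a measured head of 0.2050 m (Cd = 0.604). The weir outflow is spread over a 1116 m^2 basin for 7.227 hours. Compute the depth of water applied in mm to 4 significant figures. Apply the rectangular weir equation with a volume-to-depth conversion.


Approach: apply the rectangular weir equation with a volume-to-depth conversion, Q = (2/3)*Cd*L*sqrt(2g)*H^1.5; d = Q*t/A * 1000.
Step 1 — weir discharge:
  Q = (2/3)*0.604*1.621*sqrt(2*9.81)*0.2050^1.5 = 0.268355 m^3/s
Step 2 — volume: V = 0.268355 * 7.227*3600 = 6981.83 m^3
Step 3 — depth: d = V/A * 1000 = 6981.83/1116 * 1000 = 6256 mm
Therefore the depth of water applied = 6256 mm.


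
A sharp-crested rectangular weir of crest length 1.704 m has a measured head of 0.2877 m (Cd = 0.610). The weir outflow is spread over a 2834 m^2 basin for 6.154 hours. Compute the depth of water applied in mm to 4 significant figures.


Approach: apply the rectangular weir equation with a volume-to-depth conversion, Q = (2/3)*Cd*L*sqrt(2g)*H^1.5; d = Q*t/A * 1000.
Step 1 — weir discharge:
  Q = (2/3)*0.610*1.704*sqrt(2*9.81)*0.2877^1.5 = 0.473661 m^3/s
Step 2 — volume: V = 0.473661 * 6.154*3600 = 10493.7 m^3
Step 3 — depth: d = V/A * 1000 = 10493.7/2834 * 1000 = 3703 mm
Therefore the depth of water applied = 3703 mm.


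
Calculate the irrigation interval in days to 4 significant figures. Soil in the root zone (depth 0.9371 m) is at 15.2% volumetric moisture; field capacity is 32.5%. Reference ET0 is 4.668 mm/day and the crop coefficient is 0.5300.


Approach: apply soil-water budget scheduling, SMD = (FC-theta)/100*depth*1000; ETc = ET0*Kc; interval = SMD/ETc.
Step 1 — soil moisture deficit:
  SMD = (32.5 - 15.2)/100 * 0.9371 * 1000 = 162.118 mm
Step 2 — daily crop ET (ETc = ET0*Kc):
  ETc = 4.668 * 0.5300 = 2.47404 mm/day
Step 3 — irrigation interval (SMD/ETc):
  interval = 162.118 / 2.47404 = 65.53 days
Therefore the irrigation interval = 65.53 days.


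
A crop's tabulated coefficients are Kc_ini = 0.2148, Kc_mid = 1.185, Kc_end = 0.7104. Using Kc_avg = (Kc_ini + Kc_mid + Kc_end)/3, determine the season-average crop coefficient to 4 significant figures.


Kc_avg = (0.2148 + 1.185 + 0.7104)/3 = 0.7034
Therefore the season-average crop coefficient = 0.7034.


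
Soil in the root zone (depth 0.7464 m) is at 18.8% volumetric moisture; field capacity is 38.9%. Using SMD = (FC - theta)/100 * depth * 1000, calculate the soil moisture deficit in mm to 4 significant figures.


SMD = (38.9 - 18.8)/100 * 0.7464 * 1000 = 150.0 mm
Therefore the soil moisture deficit = 150.0 mm.


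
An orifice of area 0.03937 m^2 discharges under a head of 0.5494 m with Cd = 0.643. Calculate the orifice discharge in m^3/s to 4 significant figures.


Approach: apply the orifice equation, Q = Cd*A*sqrt(2*g*h).
Q = 0.643 * 0.03937 * sqrt(2*9.81*0.5494) = 0.08311 m^3/s
Therefore the orifice discharge = 0.08311 m^3/s.


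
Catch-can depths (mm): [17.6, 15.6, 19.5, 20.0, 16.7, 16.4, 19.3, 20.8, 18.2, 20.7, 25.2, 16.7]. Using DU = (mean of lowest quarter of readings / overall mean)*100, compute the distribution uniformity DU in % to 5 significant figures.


sorted lowest 3 of 12: [15.6, 16.4, 16.7] -> mean = 16.23333 mm
overall mean = 18.89167 mm
DU = (16.23333/18.89167)*100 = 85.929 %
Therefore the distribution uniformity DU = 85.929 %.


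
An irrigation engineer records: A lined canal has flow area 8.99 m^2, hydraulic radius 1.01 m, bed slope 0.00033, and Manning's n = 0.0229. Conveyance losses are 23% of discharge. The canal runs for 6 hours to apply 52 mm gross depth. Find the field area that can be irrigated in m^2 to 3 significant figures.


Approach: apply Manning's equation with a conveyance and depth budget, Q = (1/n)*A*R^(2/3)*S^(1/2); Q_field = Q*(1-loss); Area = Q_field*t/(d/1000).
Step 1 — canal discharge (Manning's equation):
  Q = (1/0.0229) * 8.99 * 1.01^(2/3) * 0.00033^(1/2) = 7.1790 m^3/s
Step 2 — delivered flow: Q_field = 7.1790*(1 - 23/100) = 5.5278 m^3/s
Step 3 — volume delivered: V = 5.5278 * 6*3600 = 119400 m^3
Step 4 — area served: A = V / (depth/1000) = 119400 / 0.052 = 2300000 m^2
Therefore the field area that can be irrigated = 2300000 m^2.


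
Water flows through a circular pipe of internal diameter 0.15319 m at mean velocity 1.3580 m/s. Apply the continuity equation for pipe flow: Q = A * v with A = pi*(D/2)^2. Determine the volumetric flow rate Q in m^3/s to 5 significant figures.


A = pi*(0.15319/2)^2 = 0.01843108 m^2
Q = 0.01843108 * 1.3580 = 0.025029 m^3/s
Therefore the volumetric flow rate Q = 0.025029 m^3/s.


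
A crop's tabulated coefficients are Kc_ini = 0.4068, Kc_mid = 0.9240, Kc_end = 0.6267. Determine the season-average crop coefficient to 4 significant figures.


Approach: apply a simple seasonal average, Kc_avg = (Kc_ini + Kc_mid + Kc_end)/3.
Kc_avg = (0.4068 + 0.9240 + 0.6267)/3 = 0.6525
Therefore the season-average crop coefficient = 0.6525.


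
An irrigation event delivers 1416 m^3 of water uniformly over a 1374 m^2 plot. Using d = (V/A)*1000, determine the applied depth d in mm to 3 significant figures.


d = (1416 / 1374) * 1000 = 1030 mm
Therefore the applied depth d = 1030 mm.


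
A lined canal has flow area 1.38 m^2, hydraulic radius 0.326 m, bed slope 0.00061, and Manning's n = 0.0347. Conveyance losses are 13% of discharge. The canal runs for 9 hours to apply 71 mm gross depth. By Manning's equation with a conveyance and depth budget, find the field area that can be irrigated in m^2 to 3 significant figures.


Approach: apply Manning's equation with a conveyance and depth budget, Q = (1/n)*A*R^(2/3)*S^(1/2); Q_field = Q*(1-loss); Area = Q_field*t/(d/1000).
Step 1 — canal discharge (Manning's equation):
  Q = (1/0.0347) * 1.38 * 0.326^(2/3) * 0.00061^(1/2) = 0.46526 m^3/s
Step 2 — delivered flow: Q_field = 0.46526*(1 - 13/100) = 0.40477 m^3/s
Step 3 — volume delivered: V = 0.40477 * 9*3600 = 13115 m^3
Step 4 — area served: A = V / (depth/1000) = 13115 / 0.071 = 185000 m^2
Therefore the field area that can be irrigated = 185000 m^2.


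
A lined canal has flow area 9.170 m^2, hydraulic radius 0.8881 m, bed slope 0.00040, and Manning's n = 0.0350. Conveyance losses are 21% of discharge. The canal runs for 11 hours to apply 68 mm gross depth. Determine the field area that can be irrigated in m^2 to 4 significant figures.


Approach: apply Manning's equation with a conveyance and depth budget, Q = (1/n)*A*R^(2/3)*S^(1/2); Q_field = Q*(1-loss); Area = Q_field*t/(d/1000).
Step 1 — canal discharge (Manning's equation):
  Q = (1/0.0350) * 9.170 * 0.8881^(2/3) * 0.00040^(1/2) = 4.84142 m^3/s
Step 2 — delivered flow: Q_field = 4.84142*(1 - 21/100) = 3.82472 m^3/s
Step 3 — volume delivered: V = 3.82472 * 11*3600 = 151459 m^3
Step 4 — area served: A = V / (depth/1000) = 151459 / 0.068 = 2227000 m^2
Therefore the field area that can be irrigated = 2227000 m^2.


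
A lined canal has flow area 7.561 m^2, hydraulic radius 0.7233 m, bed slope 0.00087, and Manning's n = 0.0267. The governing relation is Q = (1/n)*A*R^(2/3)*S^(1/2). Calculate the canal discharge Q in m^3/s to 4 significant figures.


Q = (1/0.0267) * 7.561 * 0.7233^(2/3) * 0.00087^(1/2) = 6.730 m^3/s
Therefore the canal discharge Q = 6.730 m^3/s.


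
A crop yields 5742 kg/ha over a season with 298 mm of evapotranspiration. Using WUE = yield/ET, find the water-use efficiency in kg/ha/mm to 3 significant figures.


WUE = 5742 / 298 = 19.3 kg/ha/mm
Therefore the water-use efficiency = 19.3 kg/ha/mm.


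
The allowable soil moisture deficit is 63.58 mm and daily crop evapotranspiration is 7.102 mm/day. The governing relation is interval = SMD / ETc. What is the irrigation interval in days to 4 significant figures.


interval = 63.58 / 7.102 = 8.952 days
Therefore the irrigation interval = 8.952 days.


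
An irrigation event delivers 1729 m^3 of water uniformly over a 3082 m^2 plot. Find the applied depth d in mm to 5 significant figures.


Approach: apply depth from volume over area, d = (V/A)*1000.
d = (1729 / 3082) * 1000 = 561.00 mm
Therefore the applied depth d = 561.00 mm.


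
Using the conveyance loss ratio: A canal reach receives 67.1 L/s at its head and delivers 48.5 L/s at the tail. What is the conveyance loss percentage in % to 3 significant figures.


Approach: apply the conveyance loss ratio, loss% = ((Q_head - Q_tail)/Q_head)*100.
loss = ((67.1 - 48.5)/67.1)*100 = 27.7 %
Therefore the conveyance loss percentage = 27.7 %.


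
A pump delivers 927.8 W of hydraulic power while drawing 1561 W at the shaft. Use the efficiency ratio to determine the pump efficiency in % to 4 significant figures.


Approach: apply the efficiency ratio, eta = (P_out/P_in)*100.
eta = (927.8 / 1561) * 100 = 59.44 %
Therefore the pump efficiency = 59.44 %.


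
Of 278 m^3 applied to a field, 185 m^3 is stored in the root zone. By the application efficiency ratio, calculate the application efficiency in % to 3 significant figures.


Approach: apply the application efficiency ratio, Ea = (stored/applied)*100.
Ea = (185/278)*100 = 66.5 %
Therefore the application efficiency = 66.5 %.


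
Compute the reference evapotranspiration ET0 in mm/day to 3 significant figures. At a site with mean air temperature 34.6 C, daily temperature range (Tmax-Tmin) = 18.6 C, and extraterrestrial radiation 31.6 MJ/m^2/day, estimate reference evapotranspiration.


Approach: apply the Hargreaves-Samani method, ET0 = 0.0023*(Tmean+17.8)*sqrt(Tmax-Tmin)*0.408*Ra.
ET0 = 0.0023*(34.6+17.8)*sqrt(18.6)*0.408*31.6 = 6.70 mm/day
Therefore the reference evapotranspiration ET0 = 6.70 mm/day.


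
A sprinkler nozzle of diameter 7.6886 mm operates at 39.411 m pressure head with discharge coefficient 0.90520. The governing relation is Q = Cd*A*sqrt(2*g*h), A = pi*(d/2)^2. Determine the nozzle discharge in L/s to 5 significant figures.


A = pi*(7.6886e-3/2)^2 = 4.642847e-05 m^2
Q = 0.90520 * 4.642847e-05 * sqrt(2*9.81*39.411) * 1000 = 1.1687 L/s
Therefore the nozzle discharge = 1.1687 L/s.


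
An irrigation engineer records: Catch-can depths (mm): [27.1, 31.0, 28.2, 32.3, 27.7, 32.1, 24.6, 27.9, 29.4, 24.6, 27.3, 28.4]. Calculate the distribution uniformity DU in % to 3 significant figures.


Approach: apply the low-quarter distribution uniformity, DU = (mean of lowest quarter of readings / overall mean)*100.
sorted lowest 3 of 12: [24.6, 24.6, 27.1] -> mean = 25.433 mm
overall mean = 28.383 mm
DU = (25.433/28.383)*100 = 89.6 %
Therefore the distribution uniformity DU = 89.6 %.


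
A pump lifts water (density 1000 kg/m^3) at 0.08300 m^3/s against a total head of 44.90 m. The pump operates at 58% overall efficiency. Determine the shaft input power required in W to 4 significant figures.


Approach: apply hydraulic power then efficiency conversion, P = rho*g*Q*H; P_in = P/eta.
Step 1 — hydraulic power (P = rho*g*Q*H):
  P = 1000 * 9.81 * 0.08300 * 44.90 = 36558.9 W
Step 2 — input power: P_in = P/eta = 36558.9 / 0.58 = 63030 W
Therefore the shaft input power required = 63030 W.


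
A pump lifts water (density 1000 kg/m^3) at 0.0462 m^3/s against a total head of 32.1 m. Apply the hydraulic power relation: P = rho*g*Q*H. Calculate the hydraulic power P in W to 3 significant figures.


P = 1000 * 9.81 * 0.0462 * 32.1 = 14500 W
Therefore the hydraulic power P = 14500 W.


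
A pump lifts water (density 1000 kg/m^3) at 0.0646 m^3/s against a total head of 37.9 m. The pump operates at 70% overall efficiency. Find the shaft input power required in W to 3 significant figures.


Approach: apply hydraulic power then efficiency conversion, P = rho*g*Q*H; P_in = P/eta.
Step 1 — hydraulic power (P = rho*g*Q*H):
  P = 1000 * 9.81 * 0.0646 * 37.9 = 24018 W
Step 2 — input power: P_in = P/eta = 24018 / 0.7 = 34300 W
Therefore the shaft input power required = 34300 W.


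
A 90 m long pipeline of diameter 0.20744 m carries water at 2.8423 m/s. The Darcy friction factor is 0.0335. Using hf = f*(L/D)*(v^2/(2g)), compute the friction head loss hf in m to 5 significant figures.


hf = 0.0335 * (90/0.20744) * (2.8423^2 / (2*9.81))
hf = 5.9846 m
Therefore the friction head loss hf = 5.9846 m.


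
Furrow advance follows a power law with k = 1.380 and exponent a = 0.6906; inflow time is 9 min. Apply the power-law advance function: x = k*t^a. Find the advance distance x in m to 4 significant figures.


x = 1.380 * 9^0.6906 = 6.293 m
Therefore the advance distance x = 6.293 m.


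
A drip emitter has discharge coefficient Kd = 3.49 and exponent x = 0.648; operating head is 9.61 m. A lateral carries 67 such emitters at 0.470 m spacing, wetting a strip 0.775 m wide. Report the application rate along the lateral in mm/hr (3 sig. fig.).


Approach: apply the emitter equation with a lateral mass balance, q = Kd*h^x; Q = n*q; rate = Q/(n*spacing*width).
Step 1 — single emitter flow (q = Kd*h^x):
  q = 3.49 * 9.61^0.648 = 15.123 L/hr
Step 2 — total lateral flow: Q = 67 * 15.123 = 1013.2 L/hr
Step 3 — wetted area: A = 67 * 0.470 * 0.775 = 24.405 m^2
Step 4 — application rate: Q/A = 1013.2/24.405 = 41.5 mm/hr
Therefore the application rate along the lateral = 41.5 mm/hr.


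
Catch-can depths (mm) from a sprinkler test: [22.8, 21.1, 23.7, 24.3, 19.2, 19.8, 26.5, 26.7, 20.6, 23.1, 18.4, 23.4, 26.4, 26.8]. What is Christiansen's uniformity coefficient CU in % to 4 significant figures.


Approach: apply Christiansen's uniformity coefficient, CU = (1 - mean_abs_deviation/mean)*100.
mean = 23.0571 mm
mean |d_i - mean| = 2.34898 mm
CU = (1 - 2.34898/23.0571)*100 = 89.81 %
Therefore Christiansen's uniformity coefficient CU = 89.81 %.


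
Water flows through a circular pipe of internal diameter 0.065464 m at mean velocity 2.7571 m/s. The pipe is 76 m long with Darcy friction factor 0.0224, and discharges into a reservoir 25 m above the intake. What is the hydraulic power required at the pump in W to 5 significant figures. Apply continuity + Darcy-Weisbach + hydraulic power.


Approach: apply continuity + Darcy-Weisbach + hydraulic power, Q = A*v; hf = f*(L/D)*(v^2/(2g)); H = static + hf; P = rho*g*Q*H.
Step 1 — flow rate (continuity, Q = A*v):
  A = pi*(0.065464/2)^2 = 0.003365852 m^2
  Q = 0.003365852 * 2.7571 = 0.009279989 m^3/s
Step 2 — friction head loss (Darcy-Weisbach):
  hf = 0.0224 * (76/0.065464) * (2.7571^2 / (2*9.81))
  hf = 10.07547 m
Step 3 — total head: H = 25 + 10.07547 = 35.07547 m
Step 4 — hydraulic power (P = rho*g*Q*H):
  P = 1000 * 9.81 * 0.009279989 * 35.07547 = 3193.2 W
Therefore the hydraulic power required at the pump = 3193.2 W.


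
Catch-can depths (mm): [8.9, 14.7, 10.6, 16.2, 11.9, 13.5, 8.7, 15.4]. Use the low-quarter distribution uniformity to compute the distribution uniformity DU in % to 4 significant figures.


Approach: apply the low-quarter distribution uniformity, DU = (mean of lowest quarter of readings / overall mean)*100.
sorted lowest 2 of 8: [8.7, 8.9] -> mean = 8.80000 mm
overall mean = 12.4875 mm
DU = (8.80000/12.4875)*100 = 70.47 %
Therefore the distribution uniformity DU = 70.47 %.


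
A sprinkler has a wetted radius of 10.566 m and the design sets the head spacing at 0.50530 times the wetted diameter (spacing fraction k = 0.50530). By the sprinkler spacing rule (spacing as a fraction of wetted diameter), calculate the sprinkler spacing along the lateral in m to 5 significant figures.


Approach: apply the sprinkler spacing rule (spacing as a fraction of wetted diameter), S = k*(2*R).
S = 0.50530 * (2 * 10.566) = 10.678 m
Therefore the sprinkler spacing along the lateral = 10.678 m.


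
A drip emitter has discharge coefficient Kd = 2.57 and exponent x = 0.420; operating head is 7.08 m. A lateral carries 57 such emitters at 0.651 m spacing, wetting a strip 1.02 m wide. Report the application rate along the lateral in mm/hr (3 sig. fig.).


Approach: apply the emitter equation with a lateral mass balance, q = Kd*h^x; Q = n*q; rate = Q/(n*spacing*width).
Step 1 — single emitter flow (q = Kd*h^x):
  q = 2.57 * 7.08^0.420 = 5.8472 L/hr
Step 2 — total lateral flow: Q = 57 * 5.8472 = 333.29 L/hr
Step 3 — wetted area: A = 57 * 0.651 * 1.02 = 37.849 m^2
Step 4 — application rate: Q/A = 333.29/37.849 = 8.81 mm/hr
Therefore the application rate along the lateral = 8.81 mm/hr.


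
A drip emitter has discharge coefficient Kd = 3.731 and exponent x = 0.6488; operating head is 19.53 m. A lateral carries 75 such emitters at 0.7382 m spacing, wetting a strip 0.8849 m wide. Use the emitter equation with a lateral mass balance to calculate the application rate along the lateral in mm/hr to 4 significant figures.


Approach: apply the emitter equation with a lateral mass balance, q = Kd*h^x; Q = n*q; rate = Q/(n*spacing*width).
Step 1 — single emitter flow (q = Kd*h^x):
  q = 3.731 * 19.53^0.6488 = 25.6586 L/hr
Step 2 — total lateral flow: Q = 75 * 25.6586 = 1924.39 L/hr
Step 3 — wetted area: A = 75 * 0.7382 * 0.8849 = 48.9925 m^2
Step 4 — application rate: Q/A = 1924.39/48.9925 = 39.28 mm/hr
Therefore the application rate along the lateral = 39.28 mm/hr.


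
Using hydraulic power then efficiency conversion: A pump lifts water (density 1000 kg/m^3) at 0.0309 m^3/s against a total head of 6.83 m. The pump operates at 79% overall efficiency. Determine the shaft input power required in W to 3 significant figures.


Approach: apply hydraulic power then efficiency conversion, P = rho*g*Q*H; P_in = P/eta.
Step 1 — hydraulic power (P = rho*g*Q*H):
  P = 1000 * 9.81 * 0.0309 * 6.83 = 2070.4 W
Step 2 — input power: P_in = P/eta = 2070.4 / 0.79 = 2620 W
Therefore the shaft input power required = 2620 W.


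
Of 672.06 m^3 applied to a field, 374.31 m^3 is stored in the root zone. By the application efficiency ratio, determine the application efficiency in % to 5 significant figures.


Approach: apply the application efficiency ratio, Ea = (stored/applied)*100.
Ea = (374.31/672.06)*100 = 55.696 %
Therefore the application efficiency = 55.696 %.


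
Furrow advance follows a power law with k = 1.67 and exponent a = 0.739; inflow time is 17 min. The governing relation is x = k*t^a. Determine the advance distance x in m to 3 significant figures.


x = 1.67 * 17^0.739 = 13.6 m
Therefore the advance distance x = 13.6 m.


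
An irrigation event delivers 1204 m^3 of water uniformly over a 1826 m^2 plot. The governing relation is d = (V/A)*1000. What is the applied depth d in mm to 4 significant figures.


d = (1204 / 1826) * 1000 = 659.4 mm
Therefore the applied depth d = 659.4 mm.


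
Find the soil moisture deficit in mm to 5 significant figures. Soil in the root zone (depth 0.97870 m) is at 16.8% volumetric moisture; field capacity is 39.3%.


Approach: apply the soil moisture deficit relation, SMD = (FC - theta)/100 * depth * 1000.
SMD = (39.3 - 16.8)/100 * 0.97870 * 1000 = 220.21 mm
Therefore the soil moisture deficit = 220.21 mm.


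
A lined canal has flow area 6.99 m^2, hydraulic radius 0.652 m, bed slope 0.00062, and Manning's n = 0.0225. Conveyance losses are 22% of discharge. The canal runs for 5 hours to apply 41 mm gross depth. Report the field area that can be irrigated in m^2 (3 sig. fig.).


Approach: apply Manning's equation with a conveyance and depth budget, Q = (1/n)*A*R^(2/3)*S^(1/2); Q_field = Q*(1-loss); Area = Q_field*t/(d/1000).
Step 1 — canal discharge (Manning's equation):
  Q = (1/0.0225) * 6.99 * 0.652^(2/3) * 0.00062^(1/2) = 5.8164 m^3/s
Step 2 — delivered flow: Q_field = 5.8164*(1 - 22/100) = 4.5368 m^3/s
Step 3 — volume delivered: V = 4.5368 * 5*3600 = 81663 m^3
Step 4 — area served: A = V / (depth/1000) = 81663 / 0.041 = 1990000 m^2
Therefore the field area that can be irrigated = 1990000 m^2.


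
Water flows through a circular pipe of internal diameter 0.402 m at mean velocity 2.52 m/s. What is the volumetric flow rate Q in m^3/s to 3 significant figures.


Approach: apply the continuity equation for pipe flow, Q = A * v with A = pi*(D/2)^2.
A = pi*(0.402/2)^2 = 0.12692 m^2
Q = 0.12692 * 2.52 = 0.320 m^3/s
Therefore the volumetric flow rate Q = 0.320 m^3/s.


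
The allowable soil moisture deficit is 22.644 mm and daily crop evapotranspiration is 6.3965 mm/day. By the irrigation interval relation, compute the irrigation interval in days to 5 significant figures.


Approach: apply the irrigation interval relation, interval = SMD / ETc.
interval = 22.644 / 6.3965 = 3.5401 days
Therefore the irrigation interval = 3.5401 days.


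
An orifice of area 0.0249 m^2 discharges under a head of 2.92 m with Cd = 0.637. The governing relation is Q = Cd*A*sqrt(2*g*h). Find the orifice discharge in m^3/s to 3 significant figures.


Q = 0.637 * 0.0249 * sqrt(2*9.81*2.92) = 0.120 m^3/s
Therefore the orifice discharge = 0.120 m^3/s.


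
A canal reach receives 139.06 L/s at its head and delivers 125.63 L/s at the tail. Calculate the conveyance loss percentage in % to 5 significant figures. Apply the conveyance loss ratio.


Approach: apply the conveyance loss ratio, loss% = ((Q_head - Q_tail)/Q_head)*100.
loss = ((139.06 - 125.63)/139.06)*100 = 9.6577 %
Therefore the conveyance loss percentage = 9.6577 %.


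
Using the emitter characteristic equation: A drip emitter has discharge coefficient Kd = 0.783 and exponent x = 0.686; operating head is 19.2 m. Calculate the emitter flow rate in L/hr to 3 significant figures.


Approach: apply the emitter characteristic equation, q = Kd * h^x.
q = 0.783 * 19.2^0.686 = 5.94 L/hr
Therefore the emitter flow rate = 5.94 L/hr.


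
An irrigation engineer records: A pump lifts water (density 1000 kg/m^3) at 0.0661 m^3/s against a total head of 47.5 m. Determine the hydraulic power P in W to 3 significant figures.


Approach: apply the hydraulic power relation, P = rho*g*Q*H.
P = 1000 * 9.81 * 0.0661 * 47.5 = 30800 W
Therefore the hydraulic power P = 30800 W.


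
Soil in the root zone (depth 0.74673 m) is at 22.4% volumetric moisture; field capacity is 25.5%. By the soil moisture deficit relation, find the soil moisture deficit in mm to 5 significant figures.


Approach: apply the soil moisture deficit relation, SMD = (FC - theta)/100 * depth * 1000.
SMD = (25.5 - 22.4)/100 * 0.74673 * 1000 = 23.149 mm
Therefore the soil moisture deficit = 23.149 mm.


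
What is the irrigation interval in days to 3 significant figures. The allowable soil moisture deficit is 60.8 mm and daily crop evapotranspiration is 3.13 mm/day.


Approach: apply the irrigation interval relation, interval = SMD / ETc.
interval = 60.8 / 3.13 = 19.4 days
Therefore the irrigation interval = 19.4 days.


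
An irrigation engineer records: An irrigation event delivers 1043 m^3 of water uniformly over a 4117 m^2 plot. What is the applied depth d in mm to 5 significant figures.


Approach: apply depth from volume over area, d = (V/A)*1000.
d = (1043 / 4117) * 1000 = 253.34 mm
Therefore the applied depth d = 253.34 mm.


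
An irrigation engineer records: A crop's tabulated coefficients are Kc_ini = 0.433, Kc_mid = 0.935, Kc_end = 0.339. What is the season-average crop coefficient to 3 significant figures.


Approach: apply a simple seasonal average, Kc_avg = (Kc_ini + Kc_mid + Kc_end)/3.
Kc_avg = (0.433 + 0.935 + 0.339)/3 = 0.569
Therefore the season-average crop coefficient = 0.569.


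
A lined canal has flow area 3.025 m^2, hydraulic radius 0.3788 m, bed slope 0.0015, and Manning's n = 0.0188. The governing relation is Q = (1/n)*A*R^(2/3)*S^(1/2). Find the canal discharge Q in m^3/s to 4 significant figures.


Q = (1/0.0188) * 3.025 * 0.3788^(2/3) * 0.0015^(1/2) = 3.263 m^3/s
Therefore the canal discharge Q = 3.263 m^3/s.


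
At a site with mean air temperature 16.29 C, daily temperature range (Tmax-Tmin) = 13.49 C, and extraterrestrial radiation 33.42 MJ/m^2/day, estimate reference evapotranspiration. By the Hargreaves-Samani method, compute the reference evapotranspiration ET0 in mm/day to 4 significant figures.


Approach: apply the Hargreaves-Samani method, ET0 = 0.0023*(Tmean+17.8)*sqrt(Tmax-Tmin)*0.408*Ra.
ET0 = 0.0023*(16.29+17.8)*sqrt(13.49)*0.408*33.42 = 3.927 mm/day
Therefore the reference evapotranspiration ET0 = 3.927 mm/day.


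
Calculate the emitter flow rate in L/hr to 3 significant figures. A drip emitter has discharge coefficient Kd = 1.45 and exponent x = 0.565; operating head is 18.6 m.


Approach: apply the emitter characteristic equation, q = Kd * h^x.
q = 1.45 * 18.6^0.565 = 7.56 L/hr
Therefore the emitter flow rate = 7.56 L/hr.


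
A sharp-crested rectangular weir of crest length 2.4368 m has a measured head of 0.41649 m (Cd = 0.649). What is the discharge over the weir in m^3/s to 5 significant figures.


Approach: apply the rectangular weir equation, Q = (2/3)*Cd*L*sqrt(2g)*H^1.5.
Q = (2/3)*0.649*2.4368*sqrt(2*9.81)*0.41649^1.5 = 1.2552 m^3/s
Therefore the discharge over the weir = 1.2552 m^3/s.


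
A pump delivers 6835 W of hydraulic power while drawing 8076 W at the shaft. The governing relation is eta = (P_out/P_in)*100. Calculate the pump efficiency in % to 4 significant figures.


eta = (6835 / 8076) * 100 = 84.63 %
Therefore the pump efficiency = 84.63 %.


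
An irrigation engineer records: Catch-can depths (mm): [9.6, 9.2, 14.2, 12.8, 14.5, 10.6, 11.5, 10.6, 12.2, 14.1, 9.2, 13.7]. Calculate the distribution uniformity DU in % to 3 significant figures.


Approach: apply the low-quarter distribution uniformity, DU = (mean of lowest quarter of readings / overall mean)*100.
sorted lowest 3 of 12: [9.2, 9.2, 9.6] -> mean = 9.3333 mm
overall mean = 11.850 mm
DU = (9.3333/11.850)*100 = 78.8 %
Therefore the distribution uniformity DU = 78.8 %.
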